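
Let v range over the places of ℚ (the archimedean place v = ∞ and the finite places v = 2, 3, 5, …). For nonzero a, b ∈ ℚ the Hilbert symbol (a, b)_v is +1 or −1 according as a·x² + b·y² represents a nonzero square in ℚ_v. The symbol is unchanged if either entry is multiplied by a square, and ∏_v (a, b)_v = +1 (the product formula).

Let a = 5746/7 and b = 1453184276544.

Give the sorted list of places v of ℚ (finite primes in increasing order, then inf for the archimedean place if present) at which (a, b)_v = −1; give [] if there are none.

Mod squares: a ≡ 238, b ≡ 969969. Check v ∈ {∞, 2, 3, 7, 11, 13, 17, 19}.
v=17: a=17^1·(≡7), b=17^3·(≡12) mod 17; (7|17)=-1, (12|17)=-1; (−1)^{1·3·8}·(-1)^3·(-1)^1 = +1.
v=19: a=19^0·(≡12), b=19^1·(≡5) mod 19; (12|19)=-1, (5|19)=+1; (−1)^{0·1·9}·(-1)^1·(+1)^0 = -1.
v=7: a=7^-1·(≡6), b=7^1·(≡2) mod 7; (6|7)=-1, (2|7)=+1; (−1)^{-1·1·3}·(-1)^1·(+1)^-1 = +1.
v=11: a=11^0·(≡10), b=11^1·(≡5) mod 11; (10|11)=-1, (5|11)=+1; (−1)^{0·1·5}·(-1)^1·(+1)^0 = -1.
v=∞: 238 > 0 and 969969 > 0  ⇒  (a,b)_∞ = +1.
v=2: v_2(a)=1, v_2(b)=6; units ≡ 7, 1 (mod 8); ε·ε+αω+βω = 1·0+1·0+6·0 ≡ 0  ⇒  (a,b)_2 = +1.
v=13: a=13^2·(≡3), b=13^1·(≡11) mod 13; (3|13)=+1, (11|13)=-1; (−1)^{2·1·6}·(+1)^1·(-1)^2 = +1.
v=3: a=3^0·(≡1), b=3^5·(≡1) mod 3; (1|3)=+1, (1|3)=+1; (−1)^{0·5·1}·(+1)^5·(+1)^0 = +1.
|Ram(238, 969969)| = 2, even; anisotropic at {11, 19}.

[11, 19]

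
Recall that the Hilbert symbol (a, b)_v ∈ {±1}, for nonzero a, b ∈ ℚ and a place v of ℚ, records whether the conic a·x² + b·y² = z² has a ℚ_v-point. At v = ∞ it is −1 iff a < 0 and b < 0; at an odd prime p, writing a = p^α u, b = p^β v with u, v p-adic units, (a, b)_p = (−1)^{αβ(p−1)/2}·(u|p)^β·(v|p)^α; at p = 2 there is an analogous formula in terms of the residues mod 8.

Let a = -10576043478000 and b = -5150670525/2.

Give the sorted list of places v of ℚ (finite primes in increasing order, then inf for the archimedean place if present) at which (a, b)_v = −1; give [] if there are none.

[5, 7, 11, inf]

Mod squares: a ≡ -455, b ≡ -858. Check v ∈ {∞, 2, 3, 5, 7, 11, 13}.
v=∞: -455 < 0 and -858 < 0  ⇒  (a,b)_∞ = -1.
v=2: v_2(a)=4, v_2(b)=-1; units ≡ 1, 3 (mod 8); ε·ε+αω+βω = 0·1+4·1+-1·0 ≡ 0  ⇒  (a,b)_2 = +1.
v=3: a=3^4·(≡1), b=3^5·(≡2) mod 3; (1|3)=+1, (2|3)=-1; (−1)^{4·5·1}·(+1)^5·(-1)^4 = +1.
v=5: a=5^3·(≡1), b=5^2·(≡2) mod 5; (1|5)=+1, (2|5)=-1; (−1)^{3·2·2}·(+1)^2·(-1)^3 = -1.
v=7: a=7^3·(≡3), b=7^2·(≡3) mod 7; (3|7)=-1, (3|7)=-1; (−1)^{3·2·3}·(-1)^2·(-1)^3 = -1.
v=11: a=11^4·(≡10), b=11^3·(≡7) mod 11; (10|11)=-1, (7|11)=-1; (−1)^{4·3·5}·(-1)^3·(-1)^4 = -1.
v=13: a=13^1·(≡12), b=13^1·(≡4) mod 13; (12|13)=+1, (4|13)=+1; (−1)^{1·1·6}·(+1)^1·(+1)^1 = +1.
(-455, -858 / ℚ) ramifies at {5, 7, 11, ∞}: a division algebra.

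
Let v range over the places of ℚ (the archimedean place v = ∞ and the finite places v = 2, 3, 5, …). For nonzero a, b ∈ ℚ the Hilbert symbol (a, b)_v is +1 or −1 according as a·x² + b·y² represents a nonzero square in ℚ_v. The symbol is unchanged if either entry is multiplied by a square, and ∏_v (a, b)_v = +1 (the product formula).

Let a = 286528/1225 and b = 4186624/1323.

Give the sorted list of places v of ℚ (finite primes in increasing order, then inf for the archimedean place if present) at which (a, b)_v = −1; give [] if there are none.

(a, b) ≡ (37, 49062) mod (ℚ^×)²; places V = {2, 3, 5, 7, 11, 13, 17, 37, ∞}.
(a,b)_17: α=0, u≡10; β=1, v≡8 (mod 17); (10|17)=-1, (8|17)=+1; sign (−1)^0·-1^1·+1^0 = -1.
(a,b)_5: α=-2, u≡2; β=0, v≡3 (mod 5); (2|5)=-1, (3|5)=-1; sign (−1)^0·-1^0·-1^-2 = +1.
(a,b)_7: α=-2, u≡1; β=-2, v≡6 (mod 7); (1|7)=+1, (6|7)=-1; sign (−1)^0·+1^-2·-1^-2 = +1.
(a,b)_∞: sgn(37)=+, sgn(49062)=+, so +1.
(a,b)_11: α=2, u≡9; β=0, v≡8 (mod 11); (9|11)=+1, (8|11)=-1; sign (−1)^0·+1^0·-1^2 = +1.
(a,b)_13: α=0, u≡7; β=1, v≡9 (mod 13); (7|13)=-1, (9|13)=+1; sign (−1)^0·-1^1·+1^0 = -1.
(a,b)_3: α=0, u≡1; β=-3, v≡1 (mod 3); (1|3)=+1, (1|3)=+1; sign (−1)^0·+1^-3·+1^0 = +1.
(a,b)_37: α=1, u≡12; β=1, v≡24 (mod 37); (12|37)=+1, (24|37)=-1; sign (−1)^0·+1^1·-1^1 = -1.
(a,b)_2: α=6, β=9; u≡5, v≡3 (mod 8); ε(u)ε(v)=0·1, αω(v)=6·1, βω(u)=9·1; sum ≡ 1  ⇒  -1.
(37, 49062 / ℚ) ramifies at {2, 13, 17, 37}: a division algebra.

[2, 13, 17, 37]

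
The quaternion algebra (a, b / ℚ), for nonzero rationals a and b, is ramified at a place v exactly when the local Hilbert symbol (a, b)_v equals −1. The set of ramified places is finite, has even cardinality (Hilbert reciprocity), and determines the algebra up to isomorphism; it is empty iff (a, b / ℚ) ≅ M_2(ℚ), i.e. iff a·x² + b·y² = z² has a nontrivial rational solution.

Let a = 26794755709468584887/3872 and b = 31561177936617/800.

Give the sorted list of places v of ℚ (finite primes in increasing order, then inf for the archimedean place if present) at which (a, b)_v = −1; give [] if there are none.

[19, 29]

Mod squares: a ≡ 46, b ≡ 7714. Check v ∈ {∞, 2, 3, 5, 7, 11, 19, 23, 29}.
v=11: a=11^-2·(≡6), b=11^0·(≡4) mod 11; (6|11)=-1, (4|11)=+1; (−1)^{-2·0·5}·(-1)^0·(+1)^-2 = +1.
v=7: a=7^2·(≡4), b=7^1·(≡3) mod 7; (4|7)=+1, (3|7)=-1; (−1)^{2·1·3}·(+1)^1·(-1)^2 = +1.
v=23: a=23^9·(≡9), b=23^4·(≡2) mod 23; (9|23)=+1, (2|23)=+1; (−1)^{9·4·11}·(+1)^4·(+1)^9 = +1.
v=∞: 46 > 0 and 7714 > 0  ⇒  (a,b)_∞ = +1.
v=29: a=29^2·(≡15), b=29^1·(≡6) mod 29; (15|29)=-1, (6|29)=+1; (−1)^{2·1·14}·(-1)^1·(+1)^2 = -1.
v=19: a=19^2·(≡10), b=19^3·(≡17) mod 19; (10|19)=-1, (17|19)=+1; (−1)^{2·3·9}·(-1)^3·(+1)^2 = -1.
v=3: a=3^0·(≡1), b=3^4·(≡1) mod 3; (1|3)=+1, (1|3)=+1; (−1)^{0·4·1}·(+1)^4·(+1)^0 = +1.
v=5: a=5^0·(≡1), b=5^-2·(≡1) mod 5; (1|5)=+1, (1|5)=+1; (−1)^{0·-2·2}·(+1)^-2·(+1)^0 = +1.
v=2: v_2(a)=-5, v_2(b)=-5; units ≡ 7, 1 (mod 8); ε·ε+αω+βω = 1·0+-5·0+-5·0 ≡ 0  ⇒  (a,b)_2 = +1.
|Ram(46, 7714)| = 2, even; anisotropic at {19, 29}.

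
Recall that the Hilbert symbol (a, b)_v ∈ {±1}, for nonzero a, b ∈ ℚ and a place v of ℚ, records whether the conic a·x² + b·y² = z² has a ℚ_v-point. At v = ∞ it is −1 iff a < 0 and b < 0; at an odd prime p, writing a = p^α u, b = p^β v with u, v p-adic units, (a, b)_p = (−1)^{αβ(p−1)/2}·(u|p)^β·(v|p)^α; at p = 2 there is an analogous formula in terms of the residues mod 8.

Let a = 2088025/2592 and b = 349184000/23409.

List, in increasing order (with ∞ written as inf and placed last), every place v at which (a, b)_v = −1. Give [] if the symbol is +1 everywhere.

Mod squares: a ≡ 2, b ≡ 3410. Check v ∈ {∞, 2, 3, 5, 11, 17, 31}.
v=5: a=5^2·(≡3), b=5^3·(≡3) mod 5; (3|5)=-1, (3|5)=-1; (−1)^{2·3·2}·(-1)^3·(-1)^2 = -1.
v=2: v_2(a)=-5, v_2(b)=13; units ≡ 1, 1 (mod 8); ε·ε+αω+βω = 0·0+-5·0+13·0 ≡ 0  ⇒  (a,b)_2 = +1.
v=31: a=31^0·(≡19), b=31^1·(≡22) mod 31; (19|31)=+1, (22|31)=-1; (−1)^{0·1·15}·(+1)^1·(-1)^0 = +1.
v=3: a=3^-4·(≡2), b=3^-4·(≡2) mod 3; (2|3)=-1, (2|3)=-1; (−1)^{-4·-4·1}·(-1)^-4·(-1)^-4 = +1.
v=∞: 2 > 0 and 3410 > 0  ⇒  (a,b)_∞ = +1.
v=17: a=17^4·(≡1), b=17^-2·(≡3) mod 17; (1|17)=+1, (3|17)=-1; (−1)^{4·-2·8}·(+1)^-2·(-1)^4 = +1.
v=11: a=11^0·(≡7), b=11^1·(≡2) mod 11; (7|11)=-1, (2|11)=-1; (−1)^{0·1·5}·(-1)^1·(-1)^0 = -1.
(2, 3410 / ℚ) ramifies at {5, 11}: a division algebra.

[5, 11]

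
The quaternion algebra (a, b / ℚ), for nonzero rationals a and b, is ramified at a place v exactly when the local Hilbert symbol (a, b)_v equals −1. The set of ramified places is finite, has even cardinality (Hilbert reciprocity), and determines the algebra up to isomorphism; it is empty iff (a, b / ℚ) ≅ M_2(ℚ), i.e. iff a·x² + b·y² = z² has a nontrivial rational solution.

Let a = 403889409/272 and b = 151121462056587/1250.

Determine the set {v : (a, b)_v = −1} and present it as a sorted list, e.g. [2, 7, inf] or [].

Mod squares: a ≡ 17, b ≡ 1254. Check v ∈ {∞, 2, 3, 5, 7, 11, 17, 19, 29}.
v=11: a=11^2·(≡7), b=11^3·(≡3) mod 11; (7|11)=-1, (3|11)=+1; (−1)^{2·3·5}·(-1)^3·(+1)^2 = -1.
v=19: a=19^0·(≡1), b=19^3·(≡6) mod 19; (1|19)=+1, (6|19)=+1; (−1)^{0·3·9}·(+1)^3·(+1)^0 = +1.
v=17: a=17^-1·(≡8), b=17^0·(≡1) mod 17; (8|17)=+1, (1|17)=+1; (−1)^{-1·0·8}·(+1)^0·(+1)^-1 = +1.
v=5: a=5^0·(≡2), b=5^-4·(≡1) mod 5; (2|5)=-1, (1|5)=+1; (−1)^{0·-4·2}·(-1)^-4·(+1)^0 = +1.
v=2: v_2(a)=-4, v_2(b)=-1; units ≡ 1, 3 (mod 8); ε·ε+αω+βω = 0·1+-4·1+-1·0 ≡ 0  ⇒  (a,b)_2 = +1.
v=∞: 17 > 0 and 1254 > 0  ⇒  (a,b)_∞ = +1.
v=7: a=7^2·(≡6), b=7^0·(≡2) mod 7; (6|7)=-1, (2|7)=+1; (−1)^{2·0·3}·(-1)^0·(+1)^2 = +1.
v=3: a=3^4·(≡2), b=3^9·(≡1) mod 3; (2|3)=-1, (1|3)=+1; (−1)^{4·9·1}·(-1)^9·(+1)^4 = -1.
v=29: a=29^2·(≡14), b=29^2·(≡4) mod 29; (14|29)=-1, (4|29)=+1; (−1)^{2·2·14}·(-1)^2·(+1)^2 = +1.
Ram(17, 1254) = {3, 11}; no ℚ_3-point on the conic.

[3, 11]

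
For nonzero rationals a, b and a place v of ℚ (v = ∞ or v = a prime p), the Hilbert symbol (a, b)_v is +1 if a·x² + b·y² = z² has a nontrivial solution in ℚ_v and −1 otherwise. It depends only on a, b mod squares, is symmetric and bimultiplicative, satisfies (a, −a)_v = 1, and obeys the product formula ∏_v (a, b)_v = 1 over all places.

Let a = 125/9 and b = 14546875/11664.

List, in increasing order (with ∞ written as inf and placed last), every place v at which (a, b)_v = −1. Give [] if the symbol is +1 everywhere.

[]

(a, b) ≡ (5, 19) mod (ℚ^×)²; places V = {2, 3, 5, 7, 19, ∞}.
(a,b)_7: α=0, u≡3; β=2, v≡6 (mod 7); (3|7)=-1, (6|7)=-1; sign (−1)^0·-1^2·-1^0 = +1.
(a,b)_3: α=-2, u≡2; β=-6, v≡1 (mod 3); (2|3)=-1, (1|3)=+1; sign (−1)^0·-1^-6·+1^-2 = +1.
(a,b)_2: α=0, β=-4; u≡5, v≡3 (mod 8); ε(u)ε(v)=0·1, αω(v)=0·1, βω(u)=-4·1; sum ≡ 0  ⇒  +1.
(a,b)_19: α=0, u≡16; β=1, v≡9 (mod 19); (16|19)=+1, (9|19)=+1; sign (−1)^0·+1^1·+1^0 = +1.
(a,b)_∞: sgn(5)=+, sgn(19)=+, so +1.
(a,b)_5: α=3, u≡4; β=6, v≡4 (mod 5); (4|5)=+1, (4|5)=+1; sign (−1)^0·+1^6·+1^3 = +1.
Every local symbol is +1, so the conic 5·x² + 19·y² = z² has ℚ_v-points for all v and hence a ℚ-point; (a, b / ℚ) ≅ M_2(ℚ).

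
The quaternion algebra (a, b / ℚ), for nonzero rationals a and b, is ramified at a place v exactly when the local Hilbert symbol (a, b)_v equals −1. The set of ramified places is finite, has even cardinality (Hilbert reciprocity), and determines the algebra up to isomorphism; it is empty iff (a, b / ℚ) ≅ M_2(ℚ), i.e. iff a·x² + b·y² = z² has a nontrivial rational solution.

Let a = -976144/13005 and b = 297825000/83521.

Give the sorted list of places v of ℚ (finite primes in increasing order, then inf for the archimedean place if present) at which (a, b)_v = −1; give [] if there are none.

Mod squares: a ≡ -5, b ≡ 330. Check v ∈ {∞, 2, 3, 5, 11, 13, 17, 19}.
v=3: a=3^-2·(≡1), b=3^1·(≡2) mod 3; (1|3)=+1, (2|3)=-1; (−1)^{-2·1·1}·(+1)^1·(-1)^-2 = +1.
v=13: a=13^2·(≡7), b=13^0·(≡2) mod 13; (7|13)=-1, (2|13)=-1; (−1)^{2·0·6}·(-1)^0·(-1)^2 = +1.
v=17: a=17^-2·(≡12), b=17^-4·(≡11) mod 17; (12|17)=-1, (11|17)=-1; (−1)^{-2·-4·8}·(-1)^-4·(-1)^-2 = +1.
v=5: a=5^-1·(≡1), b=5^5·(≡4) mod 5; (1|5)=+1, (4|5)=+1; (−1)^{-1·5·2}·(+1)^5·(+1)^-1 = +1.
v=2: v_2(a)=4, v_2(b)=3; units ≡ 3, 5 (mod 8); ε·ε+αω+βω = 1·0+4·1+3·1 ≡ 1  ⇒  (a,b)_2 = -1.
v=11: a=11^0·(≡6), b=11^1·(≡2) mod 11; (6|11)=-1, (2|11)=-1; (−1)^{0·1·5}·(-1)^1·(-1)^0 = -1.
v=∞: -5 < 0 and 330 > 0  ⇒  (a,b)_∞ = +1.
v=19: a=19^2·(≡12), b=19^2·(≡6) mod 19; (12|19)=-1, (6|19)=+1; (−1)^{2·2·9}·(-1)^2·(+1)^2 = +1.
Ram(-5, 330) = {2, 11}; no ℚ_2-point on the conic.

[2, 11]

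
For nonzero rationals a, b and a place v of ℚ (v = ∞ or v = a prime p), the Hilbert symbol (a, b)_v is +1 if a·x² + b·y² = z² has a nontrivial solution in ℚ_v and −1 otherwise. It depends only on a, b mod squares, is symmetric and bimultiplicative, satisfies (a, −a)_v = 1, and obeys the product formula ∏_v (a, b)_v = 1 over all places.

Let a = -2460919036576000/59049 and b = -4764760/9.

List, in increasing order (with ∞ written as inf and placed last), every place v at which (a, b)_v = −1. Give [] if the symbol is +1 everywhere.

[11, 13, 17, inf]

(a, b) ≡ (-385, -24310) mod (ℚ^×)²; places V = {2, 3, 5, 7, 11, 13, 17, ∞}.
(a,b)_5: α=3, u≡3; β=1, v≡2 (mod 5); (3|5)=-1, (2|5)=-1; sign (−1)^0·-1^1·-1^3 = +1.
(a,b)_11: α=3, u≡5; β=1, v≡1 (mod 11); (5|11)=+1, (1|11)=+1; sign (−1)^1·+1^1·+1^3 = -1.
(a,b)_13: α=4, u≡2; β=1, v≡6 (mod 13); (2|13)=-1, (6|13)=-1; sign (−1)^0·-1^1·-1^4 = -1.
(a,b)_7: α=1, u≡2; β=2, v≡2 (mod 7); (2|7)=+1, (2|7)=+1; sign (−1)^0·+1^2·+1^1 = +1.
(a,b)_3: α=-10, u≡2; β=-2, v≡2 (mod 3); (2|3)=-1, (2|3)=-1; sign (−1)^0·-1^-2·-1^-10 = +1.
(a,b)_2: α=8, β=3; u≡7, v≡5 (mod 8); ε(u)ε(v)=1·0, αω(v)=8·1, βω(u)=3·0; sum ≡ 0  ⇒  +1.
(a,b)_∞: sgn(-385)=−, sgn(-24310)=−, so -1.
(a,b)_17: α=2, u≡12; β=1, v≡15 (mod 17); (12|17)=-1, (15|17)=+1; sign (−1)^0·-1^1·+1^2 = -1.
|Ram(-385, -24310)| = 4, even; anisotropic at {11, 13, 17, ∞}.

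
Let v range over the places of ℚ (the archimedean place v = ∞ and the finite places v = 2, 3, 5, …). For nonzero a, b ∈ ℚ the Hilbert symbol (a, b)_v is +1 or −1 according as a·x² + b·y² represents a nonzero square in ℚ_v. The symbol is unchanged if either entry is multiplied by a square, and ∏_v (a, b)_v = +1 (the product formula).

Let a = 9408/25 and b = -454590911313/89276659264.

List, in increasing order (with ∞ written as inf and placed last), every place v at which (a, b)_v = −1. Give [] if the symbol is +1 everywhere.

[2, 3]

(a, b) ≡ (3, -33) mod (ℚ^×)²; places V = {2, 3, 5, 7, 11, 13, 17, 23, ∞}.
(a,b)_17: α=0, u≡3; β=-2, v≡13 (mod 17); (3|17)=-1, (13|17)=+1; sign (−1)^0·-1^-2·+1^0 = +1.
(a,b)_11: α=0, u≡1; β=1, v≡8 (mod 11); (1|11)=+1, (8|11)=-1; sign (−1)^0·+1^1·-1^0 = +1.
(a,b)_∞: sgn(3)=+, sgn(-33)=−, so +1.
(a,b)_5: α=-2, u≡3; β=0, v≡3 (mod 5); (3|5)=-1, (3|5)=-1; sign (−1)^0·-1^0·-1^-2 = +1.
(a,b)_13: α=0, u≡4; β=-6, v≡2 (mod 13); (4|13)=+1, (2|13)=-1; sign (−1)^0·+1^-6·-1^0 = +1.
(a,b)_23: α=0, u≡12; β=2, v≡2 (mod 23); (12|23)=+1, (2|23)=+1; sign (−1)^0·+1^2·+1^0 = +1.
(a,b)_7: α=2, u≡6; β=2, v≡4 (mod 7); (6|7)=-1, (4|7)=+1; sign (−1)^0·-1^2·+1^2 = +1.
(a,b)_3: α=1, u≡1; β=13, v≡1 (mod 3); (1|3)=+1, (1|3)=+1; sign (−1)^1·+1^13·+1^1 = -1.
(a,b)_2: α=6, β=-6; u≡3, v≡7 (mod 8); ε(u)ε(v)=1·1, αω(v)=6·0, βω(u)=-6·1; sum ≡ 1  ⇒  -1.
(3, -33 / ℚ) ramifies at {2, 3}: a division algebra.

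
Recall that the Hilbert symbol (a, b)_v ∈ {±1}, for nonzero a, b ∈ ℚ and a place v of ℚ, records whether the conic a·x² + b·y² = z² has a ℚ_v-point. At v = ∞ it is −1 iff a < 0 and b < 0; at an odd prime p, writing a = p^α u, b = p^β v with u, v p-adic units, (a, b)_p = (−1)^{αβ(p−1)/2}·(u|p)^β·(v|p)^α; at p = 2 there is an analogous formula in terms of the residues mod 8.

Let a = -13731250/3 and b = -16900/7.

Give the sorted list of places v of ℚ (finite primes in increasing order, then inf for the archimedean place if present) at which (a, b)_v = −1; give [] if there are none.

[3, 5, 13, inf]

Mod squares: a ≡ -390, b ≡ -7. Check v ∈ {∞, 2, 3, 5, 7, 13}.
v=5: a=5^5·(≡2), b=5^2·(≡2) mod 5; (2|5)=-1, (2|5)=-1; (−1)^{5·2·2}·(-1)^2·(-1)^5 = -1.
v=2: v_2(a)=1, v_2(b)=2; units ≡ 5, 1 (mod 8); ε·ε+αω+βω = 0·0+1·0+2·1 ≡ 0  ⇒  (a,b)_2 = +1.
v=3: a=3^-1·(≡2), b=3^0·(≡2) mod 3; (2|3)=-1, (2|3)=-1; (−1)^{-1·0·1}·(-1)^0·(-1)^-1 = -1.
v=13: a=13^3·(≡1), b=13^2·(≡8) mod 13; (1|13)=+1, (8|13)=-1; (−1)^{3·2·6}·(+1)^2·(-1)^3 = -1.
v=7: a=7^0·(≡2), b=7^-1·(≡5) mod 7; (2|7)=+1, (5|7)=-1; (−1)^{0·-1·3}·(+1)^-1·(-1)^0 = +1.
v=∞: -390 < 0 and -7 < 0  ⇒  (a,b)_∞ = -1.
Ram(-390, -7) = {3, 5, 13, ∞}; no ℚ_3-point on the conic.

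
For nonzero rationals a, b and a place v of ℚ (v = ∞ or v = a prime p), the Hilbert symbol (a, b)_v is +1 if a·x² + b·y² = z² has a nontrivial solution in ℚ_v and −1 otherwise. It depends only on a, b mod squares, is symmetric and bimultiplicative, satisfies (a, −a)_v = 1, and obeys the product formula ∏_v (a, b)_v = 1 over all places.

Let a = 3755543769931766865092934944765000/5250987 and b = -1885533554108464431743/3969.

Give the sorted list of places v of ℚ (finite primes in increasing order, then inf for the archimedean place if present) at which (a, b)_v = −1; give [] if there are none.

[11, 19, 23, 31]

Mod squares: a ≡ 45942, b ≡ -227447. Check v ∈ {∞, 2, 3, 5, 7, 11, 13, 19, 23, 29, 31, 47}.
v=5: a=5^4·(≡2), b=5^0·(≡3) mod 5; (2|5)=-1, (3|5)=-1; (−1)^{4·0·2}·(-1)^0·(-1)^4 = +1.
v=19: a=19^3·(≡7), b=19^2·(≡8) mod 19; (7|19)=+1, (8|19)=-1; (−1)^{3·2·9}·(+1)^2·(-1)^3 = -1.
v=29: a=29^2·(≡22), b=29^1·(≡25) mod 29; (22|29)=+1, (25|29)=+1; (−1)^{2·1·14}·(+1)^1·(+1)^2 = +1.
v=3: a=3^-7·(≡2), b=3^-4·(≡1) mod 3; (2|3)=-1, (1|3)=+1; (−1)^{-7·-4·1}·(-1)^-4·(+1)^-7 = +1.
v=11: a=11^6·(≡7), b=11^3·(≡3) mod 11; (7|11)=-1, (3|11)=+1; (−1)^{6·3·5}·(-1)^3·(+1)^6 = -1.
v=13: a=13^3·(≡11), b=13^2·(≡12) mod 13; (11|13)=-1, (12|13)=+1; (−1)^{3·2·6}·(-1)^2·(+1)^3 = +1.
v=∞: 45942 > 0 and -227447 < 0  ⇒  (a,b)_∞ = +1.
v=2: v_2(a)=3, v_2(b)=0; units ≡ 3, 1 (mod 8); ε·ε+αω+βω = 1·0+3·0+0·1 ≡ 0  ⇒  (a,b)_2 = +1.
v=7: a=7^-4·(≡2), b=7^-2·(≡4) mod 7; (2|7)=+1, (4|7)=+1; (−1)^{-4·-2·3}·(+1)^-2·(+1)^-4 = +1.
v=47: a=47^2·(≡31), b=47^2·(≡22) mod 47; (31|47)=-1, (22|47)=-1; (−1)^{2·2·23}·(-1)^2·(-1)^2 = +1.
v=23: a=23^2·(≡17), b=23^3·(≡16) mod 23; (17|23)=-1, (16|23)=+1; (−1)^{2·3·11}·(-1)^3·(+1)^2 = -1.
v=31: a=31^5·(≡1), b=31^3·(≡16) mod 31; (1|31)=+1, (16|31)=+1; (−1)^{5·3·15}·(+1)^3·(+1)^5 = -1.
Ram(45942, -227447) = {11, 19, 23, 31}; no ℚ_11-point on the conic.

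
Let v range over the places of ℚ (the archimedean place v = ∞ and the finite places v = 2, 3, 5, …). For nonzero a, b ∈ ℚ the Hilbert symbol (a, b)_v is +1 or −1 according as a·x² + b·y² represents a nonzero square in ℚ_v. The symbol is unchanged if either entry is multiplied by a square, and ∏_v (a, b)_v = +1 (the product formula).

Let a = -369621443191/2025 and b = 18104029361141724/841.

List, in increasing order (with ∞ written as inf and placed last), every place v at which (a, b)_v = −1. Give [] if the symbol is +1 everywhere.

[3, 7, 23, 41]

Mod squares: a ≡ -1272271, b ≡ 114797991. Check v ∈ {∞, 2, 3, 5, 7, 11, 13, 17, 23, 29, 31, 41}.
v=31: a=31^1·(≡6), b=31^1·(≡2) mod 31; (6|31)=-1, (2|31)=+1; (−1)^{1·1·15}·(-1)^1·(+1)^1 = +1.
v=2: v_2(a)=0, v_2(b)=2; units ≡ 1, 7 (mod 8); ε·ε+αω+βω = 0·1+0·0+2·0 ≡ 0  ⇒  (a,b)_2 = +1.
v=7: a=7^5·(≡2), b=7^3·(≡4) mod 7; (2|7)=+1, (4|7)=+1; (−1)^{5·3·3}·(+1)^3·(+1)^5 = -1.
v=23: a=23^0·(≡22), b=23^3·(≡10) mod 23; (22|23)=-1, (10|23)=-1; (−1)^{0·3·11}·(-1)^3·(-1)^0 = -1.
v=5: a=5^-2·(≡4), b=5^0·(≡4) mod 5; (4|5)=+1, (4|5)=+1; (−1)^{-2·0·2}·(+1)^0·(+1)^-2 = +1.
v=∞: -1272271 < 0 and 114797991 > 0  ⇒  (a,b)_∞ = +1.
v=13: a=13^1·(≡10), b=13^2·(≡3) mod 13; (10|13)=+1, (3|13)=+1; (−1)^{1·2·6}·(+1)^2·(+1)^1 = +1.
v=41: a=41^1·(≡34), b=41^1·(≡20) mod 41; (34|41)=-1, (20|41)=+1; (−1)^{1·1·20}·(-1)^1·(+1)^1 = -1.
v=3: a=3^-4·(≡2), b=3^3·(≡1) mod 3; (2|3)=-1, (1|3)=+1; (−1)^{-4·3·1}·(-1)^3·(+1)^-4 = -1.
v=11: a=11^3·(≡1), b=11^1·(≡8) mod 11; (1|11)=+1, (8|11)=-1; (−1)^{3·1·5}·(+1)^1·(-1)^3 = +1.
v=17: a=17^0·(≡2), b=17^1·(≡15) mod 17; (2|17)=+1, (15|17)=+1; (−1)^{0·1·8}·(+1)^1·(+1)^0 = +1.
v=29: a=29^0·(≡15), b=29^-2·(≡12) mod 29; (15|29)=-1, (12|29)=-1; (−1)^{0·-2·14}·(-1)^-2·(-1)^0 = +1.
(-1272271, 114797991 / ℚ) ramifies at {3, 7, 23, 41}: a division algebra.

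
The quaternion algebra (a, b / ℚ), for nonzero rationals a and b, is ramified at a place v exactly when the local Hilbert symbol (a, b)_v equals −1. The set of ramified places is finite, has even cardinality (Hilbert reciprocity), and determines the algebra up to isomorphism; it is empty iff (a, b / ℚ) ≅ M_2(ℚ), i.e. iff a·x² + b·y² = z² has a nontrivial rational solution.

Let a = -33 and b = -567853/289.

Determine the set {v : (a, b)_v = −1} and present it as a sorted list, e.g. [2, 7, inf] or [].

[2, 3, 13, inf]

(a, b) ≡ (-33, -13) mod (ℚ^×)²; places V = {2, 3, 11, 13, 17, 19, ∞}.
(a,b)_17: α=0, u≡1; β=-2, v≡15 (mod 17); (1|17)=+1, (15|17)=+1; sign (−1)^0·+1^-2·+1^0 = +1.
(a,b)_11: α=1, u≡8; β=2, v≡5 (mod 11); (8|11)=-1, (5|11)=+1; sign (−1)^0·-1^2·+1^1 = +1.
(a,b)_2: α=0, β=0; u≡7, v≡3 (mod 8); ε(u)ε(v)=1·1, αω(v)=0·1, βω(u)=0·0; sum ≡ 1  ⇒  -1.
(a,b)_∞: sgn(-33)=−, sgn(-13)=−, so -1.
(a,b)_3: α=1, u≡1; β=0, v≡2 (mod 3); (1|3)=+1, (2|3)=-1; sign (−1)^0·+1^0·-1^1 = -1.
(a,b)_19: α=0, u≡5; β=2, v≡1 (mod 19); (5|19)=+1, (1|19)=+1; sign (−1)^0·+1^2·+1^0 = +1.
(a,b)_13: α=0, u≡6; β=1, v≡4 (mod 13); (6|13)=-1, (4|13)=+1; sign (−1)^0·-1^1·+1^0 = -1.
(-33, -13 / ℚ) ramifies at {2, 3, 13, ∞}: a division algebra.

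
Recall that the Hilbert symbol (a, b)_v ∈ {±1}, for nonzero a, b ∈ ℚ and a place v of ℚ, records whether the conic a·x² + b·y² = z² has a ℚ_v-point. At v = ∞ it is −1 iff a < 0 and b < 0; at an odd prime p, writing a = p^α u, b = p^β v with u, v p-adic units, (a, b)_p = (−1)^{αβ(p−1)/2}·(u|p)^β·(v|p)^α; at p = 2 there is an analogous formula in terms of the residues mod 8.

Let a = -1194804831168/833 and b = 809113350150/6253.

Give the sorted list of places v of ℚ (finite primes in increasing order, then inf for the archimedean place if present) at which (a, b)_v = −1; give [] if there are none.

(a, b) ≡ (-23184311, 1130942) mod (ℚ^×)²; places V = {2, 3, 5, 7, 13, 17, 29, 31, 37, 41, ∞}.
(a,b)_3: α=4, u≡1; β=2, v≡2 (mod 3); (1|3)=+1, (2|3)=-1; sign (−1)^0·+1^2·-1^4 = +1.
(a,b)_29: α=1, u≡28; β=1, v≡22 (mod 29); (28|29)=+1, (22|29)=+1; sign (−1)^0·+1^1·+1^1 = +1.
(a,b)_31: α=1, u≡5; β=1, v≡11 (mod 31); (5|31)=+1, (11|31)=-1; sign (−1)^1·+1^1·-1^1 = +1.
(a,b)_37: α=1, u≡8; β=-1, v≡36 (mod 37); (8|37)=-1, (36|37)=+1; sign (−1)^0·-1^-1·+1^1 = -1.
(a,b)_41: α=1, u≡21; β=0, v≡31 (mod 41); (21|41)=+1, (31|41)=+1; sign (−1)^0·+1^0·+1^1 = +1.
(a,b)_2: α=6, β=1; u≡1, v≡7 (mod 8); ε(u)ε(v)=0·1, αω(v)=6·0, βω(u)=1·0; sum ≡ 0  ⇒  +1.
(a,b)_7: α=-2, u≡1; β=6, v≡2 (mod 7); (1|7)=+1, (2|7)=+1; sign (−1)^0·+1^6·+1^-2 = +1.
(a,b)_13: α=2, u≡2; β=-2, v≡6 (mod 13); (2|13)=-1, (6|13)=-1; sign (−1)^0·-1^-2·-1^2 = +1.
(a,b)_∞: sgn(-23184311)=−, sgn(1130942)=+, so +1.
(a,b)_5: α=0, u≡4; β=2, v≡2 (mod 5); (4|5)=+1, (2|5)=-1; sign (−1)^0·+1^2·-1^0 = +1.
(a,b)_17: α=-1, u≡13; β=1, v≡14 (mod 17); (13|17)=+1, (14|17)=-1; sign (−1)^0·+1^1·-1^-1 = -1.
Ram(-23184311, 1130942) = {17, 37}; no ℚ_17-point on the conic.

[17, 37]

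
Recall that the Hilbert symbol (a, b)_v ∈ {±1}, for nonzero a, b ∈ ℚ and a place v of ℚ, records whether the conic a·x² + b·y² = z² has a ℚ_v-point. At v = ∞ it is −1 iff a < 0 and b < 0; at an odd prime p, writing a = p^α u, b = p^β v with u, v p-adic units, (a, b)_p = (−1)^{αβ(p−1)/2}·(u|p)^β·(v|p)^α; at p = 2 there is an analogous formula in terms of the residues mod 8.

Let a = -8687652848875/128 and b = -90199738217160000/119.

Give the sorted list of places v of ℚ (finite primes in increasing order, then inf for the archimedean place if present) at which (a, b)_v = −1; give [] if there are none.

[2, 13, 17, inf]

(a, b) ≡ (-1190, -51051) mod (ℚ^×)²; places V = {2, 3, 5, 7, 11, 13, 17, ∞}.
(a,b)_13: α=6, u≡6; β=7, v≡9 (mod 13); (6|13)=-1, (9|13)=+1; sign (−1)^0·-1^7·+1^6 = -1.
(a,b)_5: α=3, u≡3; β=4, v≡1 (mod 5); (3|5)=-1, (1|5)=+1; sign (−1)^0·-1^4·+1^3 = +1.
(a,b)_3: α=0, u≡1; β=3, v≡2 (mod 3); (1|3)=+1, (2|3)=-1; sign (−1)^0·+1^3·-1^0 = +1.
(a,b)_17: α=1, u≡15; β=-1, v≡14 (mod 17); (15|17)=+1, (14|17)=-1; sign (−1)^0·+1^-1·-1^1 = -1.
(a,b)_2: α=-7, β=6; u≡5, v≡5 (mod 8); ε(u)ε(v)=0·0, αω(v)=-7·1, βω(u)=6·1; sum ≡ 1  ⇒  -1.
(a,b)_7: α=1, u≡3; β=-1, v≡4 (mod 7); (3|7)=-1, (4|7)=+1; sign (−1)^1·-1^-1·+1^1 = +1.
(a,b)_∞: sgn(-1190)=−, sgn(-51051)=−, so -1.
(a,b)_11: α=2, u≡4; β=3, v≡4 (mod 11); (4|11)=+1, (4|11)=+1; sign (−1)^0·+1^3·+1^2 = +1.
|Ram(-1190, -51051)| = 4, even; anisotropic at {2, 13, 17, ∞}.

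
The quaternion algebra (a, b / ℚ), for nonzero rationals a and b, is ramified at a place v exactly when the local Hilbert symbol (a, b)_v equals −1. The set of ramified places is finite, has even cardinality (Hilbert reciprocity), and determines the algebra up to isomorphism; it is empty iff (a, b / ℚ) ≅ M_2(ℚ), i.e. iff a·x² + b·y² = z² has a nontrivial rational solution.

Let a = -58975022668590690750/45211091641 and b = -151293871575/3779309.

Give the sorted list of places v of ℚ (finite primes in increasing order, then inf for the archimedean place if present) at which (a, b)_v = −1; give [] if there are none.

Mod squares: a ≡ -30, b ≡ -203. Check v ∈ {∞, 2, 3, 5, 7, 11, 17, 19, 29, 31}.
v=19: a=19^-6·(≡8), b=19^-4·(≡17) mod 19; (8|19)=-1, (17|19)=+1; (−1)^{-6·-4·9}·(-1)^-4·(+1)^-6 = +1.
v=5: a=5^3·(≡4), b=5^2·(≡3) mod 5; (4|5)=+1, (3|5)=-1; (−1)^{3·2·2}·(+1)^2·(-1)^3 = -1.
v=7: a=7^0·(≡5), b=7^1·(≡3) mod 7; (5|7)=-1, (3|7)=-1; (−1)^{0·1·3}·(-1)^1·(-1)^0 = -1.
v=31: a=31^-2·(≡10), b=31^0·(≡25) mod 31; (10|31)=+1, (25|31)=+1; (−1)^{-2·0·15}·(+1)^0·(+1)^-2 = +1.
v=2: v_2(a)=1, v_2(b)=0; units ≡ 1, 5 (mod 8); ε·ε+αω+βω = 0·0+1·1+0·0 ≡ 1  ⇒  (a,b)_2 = -1.
v=29: a=29^0·(≡25), b=29^-1·(≡25) mod 29; (25|29)=+1, (25|29)=+1; (−1)^{0·-1·14}·(+1)^-1·(+1)^0 = +1.
v=17: a=17^4·(≡15), b=17^0·(≡2) mod 17; (15|17)=+1, (2|17)=+1; (−1)^{4·0·8}·(+1)^0·(+1)^4 = +1.
v=11: a=11^6·(≡3), b=11^4·(≡2) mod 11; (3|11)=+1, (2|11)=-1; (−1)^{6·4·5}·(+1)^4·(-1)^6 = +1.
v=3: a=3^13·(≡2), b=3^10·(≡1) mod 3; (2|3)=-1, (1|3)=+1; (−1)^{13·10·1}·(-1)^10·(+1)^13 = +1.
v=∞: -30 < 0 and -203 < 0  ⇒  (a,b)_∞ = -1.
Ram(-30, -203) = {2, 5, 7, ∞}; no ℚ_2-point on the conic.

[2, 5, 7, inf]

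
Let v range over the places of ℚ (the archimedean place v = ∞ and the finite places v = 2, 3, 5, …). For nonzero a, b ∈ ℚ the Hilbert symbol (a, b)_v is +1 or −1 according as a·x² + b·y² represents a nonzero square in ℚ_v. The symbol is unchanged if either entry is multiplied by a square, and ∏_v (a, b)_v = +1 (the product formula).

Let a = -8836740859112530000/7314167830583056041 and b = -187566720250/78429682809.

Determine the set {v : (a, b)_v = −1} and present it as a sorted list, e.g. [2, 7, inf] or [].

Mod squares: a ≡ -13, b ≡ -10. Check v ∈ {∞, 2, 3, 5, 7, 13, 29, 37, 43}.
v=7: a=7^6·(≡1), b=7^4·(≡1) mod 7; (1|7)=+1, (1|7)=+1; (−1)^{6·4·3}·(+1)^4·(+1)^6 = +1.
v=13: a=13^3·(≡1), b=13^2·(≡1) mod 13; (1|13)=+1, (1|13)=+1; (−1)^{3·2·6}·(+1)^2·(+1)^3 = +1.
v=2: v_2(a)=4, v_2(b)=1; units ≡ 3, 3 (mod 8); ε·ε+αω+βω = 1·1+4·1+1·1 ≡ 0  ⇒  (a,b)_2 = +1.
v=3: a=3^-8·(≡2), b=3^-4·(≡2) mod 3; (2|3)=-1, (2|3)=-1; (−1)^{-8·-4·1}·(-1)^-4·(-1)^-8 = +1.
v=37: a=37^-4·(≡32), b=37^-2·(≡7) mod 37; (32|37)=-1, (7|37)=+1; (−1)^{-4·-2·18}·(-1)^-2·(+1)^-4 = +1.
v=∞: -13 < 0 and -10 < 0  ⇒  (a,b)_∞ = -1.
v=5: a=5^4·(≡2), b=5^3·(≡2) mod 5; (2|5)=-1, (2|5)=-1; (−1)^{4·3·2}·(-1)^3·(-1)^4 = -1.
v=43: a=43^4·(≡3), b=43^2·(≡19) mod 43; (3|43)=-1, (19|43)=-1; (−1)^{4·2·21}·(-1)^2·(-1)^4 = +1.
v=29: a=29^-6·(≡24), b=29^-4·(≡11) mod 29; (24|29)=+1, (11|29)=-1; (−1)^{-6·-4·14}·(+1)^-4·(-1)^-6 = +1.
(-13, -10 / ℚ) ramifies at {5, ∞}: a division algebra.

[5, inf]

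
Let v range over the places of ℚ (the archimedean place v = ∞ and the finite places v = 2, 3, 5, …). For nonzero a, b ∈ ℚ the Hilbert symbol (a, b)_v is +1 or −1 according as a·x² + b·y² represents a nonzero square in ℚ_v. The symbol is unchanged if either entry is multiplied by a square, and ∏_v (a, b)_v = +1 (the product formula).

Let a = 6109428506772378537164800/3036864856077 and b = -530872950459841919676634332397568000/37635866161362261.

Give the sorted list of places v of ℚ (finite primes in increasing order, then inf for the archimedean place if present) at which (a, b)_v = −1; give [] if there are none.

(a, b) ≡ (5434, -965770) mod (ℚ^×)²; places V = {2, 3, 5, 7, 11, 13, 17, 19, 23, 37, ∞}.
(a,b)_∞: sgn(5434)=+, sgn(-965770)=−, so +1.
(a,b)_13: α=-3, u≡8; β=-3, v≡11 (mod 13); (8|13)=-1, (11|13)=-1; sign (−1)^0·-1^-3·-1^-3 = +1.
(a,b)_17: α=-2, u≡5; β=-3, v≡15 (mod 17); (5|17)=-1, (15|17)=+1; sign (−1)^0·-1^-3·+1^-2 = -1.
(a,b)_11: α=3, u≡10; β=4, v≡10 (mod 11); (10|11)=-1, (10|11)=-1; sign (−1)^0·-1^4·-1^3 = -1.
(a,b)_3: α=-14, u≡1; β=-20, v≡2 (mod 3); (1|3)=+1, (2|3)=-1; sign (−1)^0·+1^-20·-1^-14 = +1.
(a,b)_5: α=2, u≡1; β=3, v≡1 (mod 5); (1|5)=+1, (1|5)=+1; sign (−1)^0·+1^3·+1^2 = +1.
(a,b)_2: α=31, β=41; u≡5, v≡3 (mod 8); ε(u)ε(v)=0·1, αω(v)=31·1, βω(u)=41·1; sum ≡ 0  ⇒  +1.
(a,b)_7: α=4, u≡1; β=6, v≡3 (mod 7); (1|7)=+1, (3|7)=-1; sign (−1)^0·+1^6·-1^4 = +1.
(a,b)_37: α=4, u≡6; β=6, v≡10 (mod 37); (6|37)=-1, (10|37)=+1; sign (−1)^0·-1^6·+1^4 = +1.
(a,b)_19: α=1, u≡6; β=1, v≡13 (mod 19); (6|19)=+1, (13|19)=-1; sign (−1)^1·+1^1·-1^1 = +1.
(a,b)_23: α=0, u≡16; β=1, v≡4 (mod 23); (16|23)=+1, (4|23)=+1; sign (−1)^0·+1^1·+1^0 = +1.
Ram(5434, -965770) = {11, 17}; no ℚ_11-point on the conic.

[11, 17]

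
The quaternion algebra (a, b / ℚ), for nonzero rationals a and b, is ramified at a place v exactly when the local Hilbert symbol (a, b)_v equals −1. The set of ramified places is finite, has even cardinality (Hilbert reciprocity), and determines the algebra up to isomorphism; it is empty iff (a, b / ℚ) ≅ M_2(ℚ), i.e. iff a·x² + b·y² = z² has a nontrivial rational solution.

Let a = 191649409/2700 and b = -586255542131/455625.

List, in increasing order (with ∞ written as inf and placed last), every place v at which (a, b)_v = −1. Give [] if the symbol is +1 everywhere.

Mod squares: a ≡ 574948227, b ≡ -62651. Check v ∈ {∞, 2, 3, 5, 7, 19, 23, 31, 43, 47}.
v=5: a=5^-2·(≡3), b=5^-4·(≡1) mod 5; (3|5)=-1, (1|5)=+1; (−1)^{-2·-4·2}·(-1)^-4·(+1)^-2 = +1.
v=19: a=19^1·(≡17), b=19^2·(≡11) mod 19; (17|19)=+1, (11|19)=+1; (−1)^{1·2·9}·(+1)^2·(+1)^1 = +1.
v=47: a=47^1·(≡1), b=47^1·(≡35) mod 47; (1|47)=+1, (35|47)=-1; (−1)^{1·1·23}·(+1)^1·(-1)^1 = +1.
v=43: a=43^1·(≡32), b=43^1·(≡26) mod 43; (32|43)=-1, (26|43)=-1; (−1)^{1·1·21}·(-1)^1·(-1)^1 = -1.
v=2: v_2(a)=-2, v_2(b)=0; units ≡ 3, 5 (mod 8); ε·ε+αω+βω = 1·0+-2·1+0·1 ≡ 0  ⇒  (a,b)_2 = +1.
v=23: a=23^1·(≡21), b=23^2·(≡18) mod 23; (21|23)=-1, (18|23)=+1; (−1)^{1·2·11}·(-1)^2·(+1)^1 = +1.
v=31: a=31^1·(≡11), b=31^1·(≡8) mod 31; (11|31)=-1, (8|31)=+1; (−1)^{1·1·15}·(-1)^1·(+1)^1 = +1.
v=7: a=7^1·(≡2), b=7^2·(≡6) mod 7; (2|7)=+1, (6|7)=-1; (−1)^{1·2·3}·(+1)^2·(-1)^1 = -1.
v=∞: 574948227 > 0 and -62651 < 0  ⇒  (a,b)_∞ = +1.
v=3: a=3^-3·(≡1), b=3^-6·(≡1) mod 3; (1|3)=+1, (1|3)=+1; (−1)^{-3·-6·1}·(+1)^-6·(+1)^-3 = +1.
(574948227, -62651 / ℚ) ramifies at {7, 43}: a division algebra.

[7, 43]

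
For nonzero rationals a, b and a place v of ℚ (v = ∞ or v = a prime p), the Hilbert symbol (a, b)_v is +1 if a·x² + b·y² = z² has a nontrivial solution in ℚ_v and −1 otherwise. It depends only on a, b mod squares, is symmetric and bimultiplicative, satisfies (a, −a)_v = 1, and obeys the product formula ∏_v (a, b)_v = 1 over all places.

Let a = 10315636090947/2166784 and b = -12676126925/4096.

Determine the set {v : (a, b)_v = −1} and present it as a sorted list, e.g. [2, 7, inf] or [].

(a, b) ≡ (483923, -1404557) mod (ℚ^×)²; places V = {2, 3, 5, 7, 11, 17, 19, 23, 29, 37, 41, ∞}.
(a,b)_∞: sgn(483923)=+, sgn(-1404557)=−, so +1.
(a,b)_7: α=0, u≡3; β=1, v≡1 (mod 7); (3|7)=-1, (1|7)=+1; sign (−1)^0·-1^1·+1^0 = -1.
(a,b)_3: α=10, u≡2; β=0, v≡1 (mod 3); (2|3)=-1, (1|3)=+1; sign (−1)^0·-1^0·+1^10 = +1.
(a,b)_41: α=1, u≡2; β=0, v≡25 (mod 41); (2|41)=+1, (25|41)=+1; sign (−1)^0·+1^0·+1^1 = +1.
(a,b)_17: α=0, u≡1; β=1, v≡15 (mod 17); (1|17)=+1, (15|17)=+1; sign (−1)^0·+1^1·+1^0 = +1.
(a,b)_19: α=2, u≡8; β=2, v≡15 (mod 19); (8|19)=-1, (15|19)=-1; sign (−1)^0·-1^2·-1^2 = +1.
(a,b)_2: α=-12, β=-12; u≡3, v≡3 (mod 8); ε(u)ε(v)=1·1, αω(v)=-12·1, βω(u)=-12·1; sum ≡ 1  ⇒  -1.
(a,b)_37: α=1, u≡18; β=1, v≡7 (mod 37); (18|37)=-1, (7|37)=+1; sign (−1)^0·-1^1·+1^1 = -1.
(a,b)_29: α=1, u≡10; β=1, v≡14 (mod 29); (10|29)=-1, (14|29)=-1; sign (−1)^0·-1^1·-1^1 = +1.
(a,b)_5: α=0, u≡3; β=2, v≡3 (mod 5); (3|5)=-1, (3|5)=-1; sign (−1)^0·-1^2·-1^0 = +1.
(a,b)_11: α=1, u≡9; β=1, v≡4 (mod 11); (9|11)=+1, (4|11)=+1; sign (−1)^1·+1^1·+1^1 = -1.
(a,b)_23: α=-2, u≡8; β=0, v≡20 (mod 23); (8|23)=+1, (20|23)=-1; sign (−1)^0·+1^0·-1^-2 = +1.
(483923, -1404557 / ℚ) ramifies at {2, 7, 11, 37}: a division algebra.

[2, 7, 11, 37]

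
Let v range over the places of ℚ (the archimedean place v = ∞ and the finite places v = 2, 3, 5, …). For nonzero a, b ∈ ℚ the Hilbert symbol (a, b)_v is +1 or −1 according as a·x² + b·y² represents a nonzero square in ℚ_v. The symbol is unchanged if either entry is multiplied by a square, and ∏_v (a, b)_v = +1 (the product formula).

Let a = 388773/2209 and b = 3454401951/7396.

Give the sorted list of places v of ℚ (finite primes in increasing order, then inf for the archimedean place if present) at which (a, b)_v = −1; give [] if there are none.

Mod squares: a ≡ 357, b ≡ 8151. Check v ∈ {∞, 2, 3, 7, 11, 13, 17, 19, 31, 43, 47}.
v=43: a=43^0·(≡6), b=43^-2·(≡1) mod 43; (6|43)=+1, (1|43)=+1; (−1)^{0·-2·21}·(+1)^-2·(+1)^0 = +1.
v=2: v_2(a)=0, v_2(b)=-2; units ≡ 5, 7 (mod 8); ε·ε+αω+βω = 0·1+0·0+-2·1 ≡ 0  ⇒  (a,b)_2 = +1.
v=31: a=31^0·(≡8), b=31^2·(≡13) mod 31; (8|31)=+1, (13|31)=-1; (−1)^{0·2·15}·(+1)^2·(-1)^0 = +1.
v=∞: 357 > 0 and 8151 > 0  ⇒  (a,b)_∞ = +1.
v=19: a=19^0·(≡18), b=19^1·(≡17) mod 19; (18|19)=-1, (17|19)=+1; (−1)^{0·1·9}·(-1)^1·(+1)^0 = -1.
v=47: a=47^-2·(≡36), b=47^0·(≡30) mod 47; (36|47)=+1, (30|47)=-1; (−1)^{-2·0·23}·(+1)^0·(-1)^-2 = +1.
v=3: a=3^3·(≡2), b=3^3·(≡2) mod 3; (2|3)=-1, (2|3)=-1; (−1)^{3·3·1}·(-1)^3·(-1)^3 = -1.
v=11: a=11^2·(≡5), b=11^1·(≡4) mod 11; (5|11)=+1, (4|11)=+1; (−1)^{2·1·5}·(+1)^1·(+1)^2 = +1.
v=13: a=13^0·(≡5), b=13^1·(≡10) mod 13; (5|13)=-1, (10|13)=+1; (−1)^{0·1·6}·(-1)^1·(+1)^0 = -1.
v=17: a=17^1·(≡13), b=17^0·(≡13) mod 17; (13|17)=+1, (13|17)=+1; (−1)^{1·0·8}·(+1)^0·(+1)^1 = +1.
v=7: a=7^1·(≡2), b=7^2·(≡3) mod 7; (2|7)=+1, (3|7)=-1; (−1)^{1·2·3}·(+1)^2·(-1)^1 = -1.
(357, 8151 / ℚ) ramifies at {3, 7, 13, 19}: a division algebra.

[3, 7, 13, 19]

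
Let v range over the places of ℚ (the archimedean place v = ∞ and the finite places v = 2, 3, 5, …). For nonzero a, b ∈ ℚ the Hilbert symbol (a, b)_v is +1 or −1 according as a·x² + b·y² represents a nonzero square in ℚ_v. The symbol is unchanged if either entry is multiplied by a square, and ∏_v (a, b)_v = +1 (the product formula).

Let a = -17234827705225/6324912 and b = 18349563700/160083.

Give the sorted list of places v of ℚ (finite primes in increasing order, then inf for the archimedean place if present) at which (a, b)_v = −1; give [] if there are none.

Mod squares: a ≡ -3, b ≡ 39. Check v ∈ {∞, 2, 3, 5, 7, 11, 13, 17}.
v=∞: -3 < 0 and 39 > 0  ⇒  (a,b)_∞ = +1.
v=11: a=11^-4·(≡8), b=11^-2·(≡2) mod 11; (8|11)=-1, (2|11)=-1; (−1)^{-4·-2·5}·(-1)^-2·(-1)^-4 = +1.
v=2: v_2(a)=-4, v_2(b)=2; units ≡ 5, 7 (mod 8); ε·ε+αω+βω = 0·1+-4·0+2·1 ≡ 0  ⇒  (a,b)_2 = +1.
v=7: a=7^0·(≡4), b=7^-2·(≡4) mod 7; (4|7)=+1, (4|7)=+1; (−1)^{0·-2·3}·(+1)^-2·(+1)^0 = +1.
v=5: a=5^2·(≡3), b=5^2·(≡1) mod 5; (3|5)=-1, (1|5)=+1; (−1)^{2·2·2}·(-1)^2·(+1)^2 = +1.
v=17: a=17^6·(≡7), b=17^4·(≡7) mod 17; (7|17)=-1, (7|17)=-1; (−1)^{6·4·8}·(-1)^4·(-1)^6 = +1.
v=3: a=3^-3·(≡2), b=3^-3·(≡1) mod 3; (2|3)=-1, (1|3)=+1; (−1)^{-3·-3·1}·(-1)^-3·(+1)^-3 = +1.
v=13: a=13^4·(≡3), b=13^3·(≡3) mod 13; (3|13)=+1, (3|13)=+1; (−1)^{4·3·6}·(+1)^3·(+1)^4 = +1.
Ram(a, b) = ∅: the form -3·x² + 39·y² − z² is isotropic over every ℚ_v, so by Hasse–Minkowski it is isotropic over ℚ.

[]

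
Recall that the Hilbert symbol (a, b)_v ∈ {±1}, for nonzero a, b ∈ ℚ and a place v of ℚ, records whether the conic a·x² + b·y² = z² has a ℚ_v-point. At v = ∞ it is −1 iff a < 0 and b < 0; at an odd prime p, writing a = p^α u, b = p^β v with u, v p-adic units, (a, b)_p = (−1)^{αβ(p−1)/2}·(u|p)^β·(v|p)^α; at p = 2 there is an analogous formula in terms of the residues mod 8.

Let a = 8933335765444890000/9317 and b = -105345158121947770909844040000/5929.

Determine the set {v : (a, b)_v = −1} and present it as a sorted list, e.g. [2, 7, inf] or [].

[3, 11, 43, 47]

Mod squares: a ≡ 83237, b ≡ -3741. Check v ∈ {∞, 2, 3, 5, 7, 11, 23, 29, 43, 47}.
v=29: a=29^2·(≡9), b=29^3·(≡6) mod 29; (9|29)=+1, (6|29)=+1; (−1)^{2·3·14}·(+1)^3·(+1)^2 = +1.
v=43: a=43^2·(≡20), b=43^3·(≡22) mod 43; (20|43)=-1, (22|43)=-1; (−1)^{2·3·21}·(-1)^3·(-1)^2 = -1.
v=3: a=3^12·(≡2), b=3^19·(≡1) mod 3; (2|3)=-1, (1|3)=+1; (−1)^{12·19·1}·(-1)^19·(+1)^12 = -1.
v=∞: 83237 > 0 and -3741 < 0  ⇒  (a,b)_∞ = +1.
v=47: a=47^1·(≡37), b=47^2·(≡30) mod 47; (37|47)=+1, (30|47)=-1; (−1)^{1·2·23}·(+1)^2·(-1)^1 = -1.
v=5: a=5^4·(≡2), b=5^4·(≡4) mod 5; (2|5)=-1, (4|5)=+1; (−1)^{4·4·2}·(-1)^4·(+1)^4 = +1.
v=7: a=7^-1·(≡5), b=7^-2·(≡1) mod 7; (5|7)=-1, (1|7)=+1; (−1)^{-1·-2·3}·(-1)^-2·(+1)^-1 = +1.
v=2: v_2(a)=4, v_2(b)=6; units ≡ 5, 3 (mod 8); ε·ε+αω+βω = 0·1+4·1+6·1 ≡ 0  ⇒  (a,b)_2 = +1.
v=23: a=23^1·(≡8), b=23^2·(≡13) mod 23; (8|23)=+1, (13|23)=+1; (−1)^{1·2·11}·(+1)^2·(+1)^1 = +1.
v=11: a=11^-3·(≡2), b=11^-2·(≡7) mod 11; (2|11)=-1, (7|11)=-1; (−1)^{-3·-2·5}·(-1)^-2·(-1)^-3 = -1.
|Ram(83237, -3741)| = 4, even; anisotropic at {3, 11, 43, 47}.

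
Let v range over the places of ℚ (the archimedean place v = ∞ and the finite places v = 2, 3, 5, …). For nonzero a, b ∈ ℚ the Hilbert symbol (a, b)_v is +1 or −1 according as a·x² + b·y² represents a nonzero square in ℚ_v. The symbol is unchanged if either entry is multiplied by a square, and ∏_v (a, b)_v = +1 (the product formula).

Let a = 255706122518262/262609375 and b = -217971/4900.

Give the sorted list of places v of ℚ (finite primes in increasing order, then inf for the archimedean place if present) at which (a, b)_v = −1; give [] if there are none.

[2, 23]

Mod squares: a ≡ 4186, b ≡ -299. Check v ∈ {∞, 2, 3, 5, 7, 13, 23}.
v=23: a=23^3·(≡21), b=23^1·(≡22) mod 23; (21|23)=-1, (22|23)=-1; (−1)^{3·1·11}·(-1)^1·(-1)^3 = -1.
v=∞: 4186 > 0 and -299 < 0  ⇒  (a,b)_∞ = +1.
v=5: a=5^-6·(≡1), b=5^-2·(≡4) mod 5; (1|5)=+1, (4|5)=+1; (−1)^{-6·-2·2}·(+1)^-2·(+1)^-6 = +1.
v=13: a=13^3·(≡4), b=13^1·(≡10) mod 13; (4|13)=+1, (10|13)=+1; (−1)^{3·1·6}·(+1)^1·(+1)^3 = +1.
v=2: v_2(a)=1, v_2(b)=-2; units ≡ 5, 5 (mod 8); ε·ε+αω+βω = 0·0+1·1+-2·1 ≡ 1  ⇒  (a,b)_2 = -1.
v=7: a=7^-5·(≡3), b=7^-2·(≡1) mod 7; (3|7)=-1, (1|7)=+1; (−1)^{-5·-2·3}·(-1)^-2·(+1)^-5 = +1.
v=3: a=3^14·(≡1), b=3^6·(≡1) mod 3; (1|3)=+1, (1|3)=+1; (−1)^{14·6·1}·(+1)^6·(+1)^14 = +1.
(4186, -299 / ℚ) ramifies at {2, 23}: a division algebra.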